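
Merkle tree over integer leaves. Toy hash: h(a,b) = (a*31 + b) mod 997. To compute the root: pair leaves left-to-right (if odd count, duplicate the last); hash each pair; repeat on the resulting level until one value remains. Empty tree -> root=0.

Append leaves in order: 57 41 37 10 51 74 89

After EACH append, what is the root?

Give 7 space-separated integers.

Answer: 57 811 403 376 72 808 7

Derivation:
After append 57 (leaves=[57]):
  L0: [57]
  root=57
After append 41 (leaves=[57, 41]):
  L0: [57, 41]
  L1: h(57,41)=(57*31+41)%997=811 -> [811]
  root=811
After append 37 (leaves=[57, 41, 37]):
  L0: [57, 41, 37]
  L1: h(57,41)=(57*31+41)%997=811 h(37,37)=(37*31+37)%997=187 -> [811, 187]
  L2: h(811,187)=(811*31+187)%997=403 -> [403]
  root=403
After append 10 (leaves=[57, 41, 37, 10]):
  L0: [57, 41, 37, 10]
  L1: h(57,41)=(57*31+41)%997=811 h(37,10)=(37*31+10)%997=160 -> [811, 160]
  L2: h(811,160)=(811*31+160)%997=376 -> [376]
  root=376
After append 51 (leaves=[57, 41, 37, 10, 51]):
  L0: [57, 41, 37, 10, 51]
  L1: h(57,41)=(57*31+41)%997=811 h(37,10)=(37*31+10)%997=160 h(51,51)=(51*31+51)%997=635 -> [811, 160, 635]
  L2: h(811,160)=(811*31+160)%997=376 h(635,635)=(635*31+635)%997=380 -> [376, 380]
  L3: h(376,380)=(376*31+380)%997=72 -> [72]
  root=72
After append 74 (leaves=[57, 41, 37, 10, 51, 74]):
  L0: [57, 41, 37, 10, 51, 74]
  L1: h(57,41)=(57*31+41)%997=811 h(37,10)=(37*31+10)%997=160 h(51,74)=(51*31+74)%997=658 -> [811, 160, 658]
  L2: h(811,160)=(811*31+160)%997=376 h(658,658)=(658*31+658)%997=119 -> [376, 119]
  L3: h(376,119)=(376*31+119)%997=808 -> [808]
  root=808
After append 89 (leaves=[57, 41, 37, 10, 51, 74, 89]):
  L0: [57, 41, 37, 10, 51, 74, 89]
  L1: h(57,41)=(57*31+41)%997=811 h(37,10)=(37*31+10)%997=160 h(51,74)=(51*31+74)%997=658 h(89,89)=(89*31+89)%997=854 -> [811, 160, 658, 854]
  L2: h(811,160)=(811*31+160)%997=376 h(658,854)=(658*31+854)%997=315 -> [376, 315]
  L3: h(376,315)=(376*31+315)%997=7 -> [7]
  root=7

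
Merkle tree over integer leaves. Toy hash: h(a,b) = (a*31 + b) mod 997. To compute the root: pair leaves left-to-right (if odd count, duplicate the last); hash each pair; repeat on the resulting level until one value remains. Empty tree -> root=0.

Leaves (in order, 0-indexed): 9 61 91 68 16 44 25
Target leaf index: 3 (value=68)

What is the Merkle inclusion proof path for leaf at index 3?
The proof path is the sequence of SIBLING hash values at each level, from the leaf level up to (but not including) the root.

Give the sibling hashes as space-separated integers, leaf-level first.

L0 (leaves): [9, 61, 91, 68, 16, 44, 25], target index=3
L1: h(9,61)=(9*31+61)%997=340 [pair 0] h(91,68)=(91*31+68)%997=895 [pair 1] h(16,44)=(16*31+44)%997=540 [pair 2] h(25,25)=(25*31+25)%997=800 [pair 3] -> [340, 895, 540, 800]
  Sibling for proof at L0: 91
L2: h(340,895)=(340*31+895)%997=468 [pair 0] h(540,800)=(540*31+800)%997=591 [pair 1] -> [468, 591]
  Sibling for proof at L1: 340
L3: h(468,591)=(468*31+591)%997=144 [pair 0] -> [144]
  Sibling for proof at L2: 591
Root: 144
Proof path (sibling hashes from leaf to root): [91, 340, 591]

Answer: 91 340 591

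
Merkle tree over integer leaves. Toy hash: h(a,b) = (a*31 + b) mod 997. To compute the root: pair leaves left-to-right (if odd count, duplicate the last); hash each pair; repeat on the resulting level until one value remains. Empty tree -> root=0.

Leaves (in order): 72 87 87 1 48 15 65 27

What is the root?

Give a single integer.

L0: [72, 87, 87, 1, 48, 15, 65, 27]
L1: h(72,87)=(72*31+87)%997=325 h(87,1)=(87*31+1)%997=704 h(48,15)=(48*31+15)%997=506 h(65,27)=(65*31+27)%997=48 -> [325, 704, 506, 48]
L2: h(325,704)=(325*31+704)%997=809 h(506,48)=(506*31+48)%997=779 -> [809, 779]
L3: h(809,779)=(809*31+779)%997=933 -> [933]

Answer: 933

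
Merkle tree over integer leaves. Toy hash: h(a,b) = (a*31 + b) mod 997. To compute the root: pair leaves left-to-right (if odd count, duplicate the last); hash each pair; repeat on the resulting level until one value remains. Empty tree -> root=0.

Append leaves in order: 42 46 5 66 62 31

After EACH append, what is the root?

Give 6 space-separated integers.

After append 42 (leaves=[42]):
  L0: [42]
  root=42
After append 46 (leaves=[42, 46]):
  L0: [42, 46]
  L1: h(42,46)=(42*31+46)%997=351 -> [351]
  root=351
After append 5 (leaves=[42, 46, 5]):
  L0: [42, 46, 5]
  L1: h(42,46)=(42*31+46)%997=351 h(5,5)=(5*31+5)%997=160 -> [351, 160]
  L2: h(351,160)=(351*31+160)%997=74 -> [74]
  root=74
After append 66 (leaves=[42, 46, 5, 66]):
  L0: [42, 46, 5, 66]
  L1: h(42,46)=(42*31+46)%997=351 h(5,66)=(5*31+66)%997=221 -> [351, 221]
  L2: h(351,221)=(351*31+221)%997=135 -> [135]
  root=135
After append 62 (leaves=[42, 46, 5, 66, 62]):
  L0: [42, 46, 5, 66, 62]
  L1: h(42,46)=(42*31+46)%997=351 h(5,66)=(5*31+66)%997=221 h(62,62)=(62*31+62)%997=987 -> [351, 221, 987]
  L2: h(351,221)=(351*31+221)%997=135 h(987,987)=(987*31+987)%997=677 -> [135, 677]
  L3: h(135,677)=(135*31+677)%997=874 -> [874]
  root=874
After append 31 (leaves=[42, 46, 5, 66, 62, 31]):
  L0: [42, 46, 5, 66, 62, 31]
  L1: h(42,46)=(42*31+46)%997=351 h(5,66)=(5*31+66)%997=221 h(62,31)=(62*31+31)%997=956 -> [351, 221, 956]
  L2: h(351,221)=(351*31+221)%997=135 h(956,956)=(956*31+956)%997=682 -> [135, 682]
  L3: h(135,682)=(135*31+682)%997=879 -> [879]
  root=879

Answer: 42 351 74 135 874 879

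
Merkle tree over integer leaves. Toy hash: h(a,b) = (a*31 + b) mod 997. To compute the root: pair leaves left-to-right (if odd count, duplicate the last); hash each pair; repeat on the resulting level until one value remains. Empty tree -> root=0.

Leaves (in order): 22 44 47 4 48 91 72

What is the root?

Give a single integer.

L0: [22, 44, 47, 4, 48, 91, 72]
L1: h(22,44)=(22*31+44)%997=726 h(47,4)=(47*31+4)%997=464 h(48,91)=(48*31+91)%997=582 h(72,72)=(72*31+72)%997=310 -> [726, 464, 582, 310]
L2: h(726,464)=(726*31+464)%997=39 h(582,310)=(582*31+310)%997=406 -> [39, 406]
L3: h(39,406)=(39*31+406)%997=618 -> [618]

Answer: 618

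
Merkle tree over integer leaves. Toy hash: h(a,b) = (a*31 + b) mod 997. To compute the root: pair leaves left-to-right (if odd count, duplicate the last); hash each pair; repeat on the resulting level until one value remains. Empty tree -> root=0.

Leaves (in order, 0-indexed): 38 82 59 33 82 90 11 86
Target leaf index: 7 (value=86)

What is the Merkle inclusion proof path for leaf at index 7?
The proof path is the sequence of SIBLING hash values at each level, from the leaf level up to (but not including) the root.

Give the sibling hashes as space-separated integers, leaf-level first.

L0 (leaves): [38, 82, 59, 33, 82, 90, 11, 86], target index=7
L1: h(38,82)=(38*31+82)%997=263 [pair 0] h(59,33)=(59*31+33)%997=865 [pair 1] h(82,90)=(82*31+90)%997=638 [pair 2] h(11,86)=(11*31+86)%997=427 [pair 3] -> [263, 865, 638, 427]
  Sibling for proof at L0: 11
L2: h(263,865)=(263*31+865)%997=45 [pair 0] h(638,427)=(638*31+427)%997=265 [pair 1] -> [45, 265]
  Sibling for proof at L1: 638
L3: h(45,265)=(45*31+265)%997=663 [pair 0] -> [663]
  Sibling for proof at L2: 45
Root: 663
Proof path (sibling hashes from leaf to root): [11, 638, 45]

Answer: 11 638 45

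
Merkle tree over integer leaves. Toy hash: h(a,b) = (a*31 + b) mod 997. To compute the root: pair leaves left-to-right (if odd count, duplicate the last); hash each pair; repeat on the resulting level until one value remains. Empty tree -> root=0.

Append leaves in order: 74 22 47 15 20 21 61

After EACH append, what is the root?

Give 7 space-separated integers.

Answer: 74 322 519 487 682 714 31

Derivation:
After append 74 (leaves=[74]):
  L0: [74]
  root=74
After append 22 (leaves=[74, 22]):
  L0: [74, 22]
  L1: h(74,22)=(74*31+22)%997=322 -> [322]
  root=322
After append 47 (leaves=[74, 22, 47]):
  L0: [74, 22, 47]
  L1: h(74,22)=(74*31+22)%997=322 h(47,47)=(47*31+47)%997=507 -> [322, 507]
  L2: h(322,507)=(322*31+507)%997=519 -> [519]
  root=519
After append 15 (leaves=[74, 22, 47, 15]):
  L0: [74, 22, 47, 15]
  L1: h(74,22)=(74*31+22)%997=322 h(47,15)=(47*31+15)%997=475 -> [322, 475]
  L2: h(322,475)=(322*31+475)%997=487 -> [487]
  root=487
After append 20 (leaves=[74, 22, 47, 15, 20]):
  L0: [74, 22, 47, 15, 20]
  L1: h(74,22)=(74*31+22)%997=322 h(47,15)=(47*31+15)%997=475 h(20,20)=(20*31+20)%997=640 -> [322, 475, 640]
  L2: h(322,475)=(322*31+475)%997=487 h(640,640)=(640*31+640)%997=540 -> [487, 540]
  L3: h(487,540)=(487*31+540)%997=682 -> [682]
  root=682
After append 21 (leaves=[74, 22, 47, 15, 20, 21]):
  L0: [74, 22, 47, 15, 20, 21]
  L1: h(74,22)=(74*31+22)%997=322 h(47,15)=(47*31+15)%997=475 h(20,21)=(20*31+21)%997=641 -> [322, 475, 641]
  L2: h(322,475)=(322*31+475)%997=487 h(641,641)=(641*31+641)%997=572 -> [487, 572]
  L3: h(487,572)=(487*31+572)%997=714 -> [714]
  root=714
After append 61 (leaves=[74, 22, 47, 15, 20, 21, 61]):
  L0: [74, 22, 47, 15, 20, 21, 61]
  L1: h(74,22)=(74*31+22)%997=322 h(47,15)=(47*31+15)%997=475 h(20,21)=(20*31+21)%997=641 h(61,61)=(61*31+61)%997=955 -> [322, 475, 641, 955]
  L2: h(322,475)=(322*31+475)%997=487 h(641,955)=(641*31+955)%997=886 -> [487, 886]
  L3: h(487,886)=(487*31+886)%997=31 -> [31]
  root=31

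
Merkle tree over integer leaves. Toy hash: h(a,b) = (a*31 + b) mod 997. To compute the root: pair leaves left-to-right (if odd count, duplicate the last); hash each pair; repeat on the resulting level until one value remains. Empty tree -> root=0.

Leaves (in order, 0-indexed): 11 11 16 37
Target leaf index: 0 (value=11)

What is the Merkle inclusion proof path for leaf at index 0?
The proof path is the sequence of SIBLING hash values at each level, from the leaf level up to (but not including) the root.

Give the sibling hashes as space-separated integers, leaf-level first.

L0 (leaves): [11, 11, 16, 37], target index=0
L1: h(11,11)=(11*31+11)%997=352 [pair 0] h(16,37)=(16*31+37)%997=533 [pair 1] -> [352, 533]
  Sibling for proof at L0: 11
L2: h(352,533)=(352*31+533)%997=478 [pair 0] -> [478]
  Sibling for proof at L1: 533
Root: 478
Proof path (sibling hashes from leaf to root): [11, 533]

Answer: 11 533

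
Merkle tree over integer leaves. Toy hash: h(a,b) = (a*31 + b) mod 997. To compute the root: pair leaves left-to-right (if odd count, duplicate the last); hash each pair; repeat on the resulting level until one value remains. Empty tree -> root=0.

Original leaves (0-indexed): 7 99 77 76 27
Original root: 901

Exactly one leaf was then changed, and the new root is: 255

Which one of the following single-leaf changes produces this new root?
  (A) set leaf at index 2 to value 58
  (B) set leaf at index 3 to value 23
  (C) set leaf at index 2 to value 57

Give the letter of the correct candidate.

Original leaves: [7, 99, 77, 76, 27]
Target new root: 255
Try each candidate change and compute the resulting root:
Candidate A: set leaf[2] = 58 -> leaves = [7, 99, 58, 76, 27]
  L0: [7, 99, 58, 76, 27]
  L1: h(7,99)=(7*31+99)%997=316 h(58,76)=(58*31+76)%997=877 h(27,27)=(27*31+27)%997=864 -> [316, 877, 864]
  L2: h(316,877)=(316*31+877)%997=703 h(864,864)=(864*31+864)%997=729 -> [703, 729]
  L3: h(703,729)=(703*31+729)%997=588 -> [588]
  root = 588 != target 255
Candidate B: set leaf[3] = 23 -> leaves = [7, 99, 77, 23, 27]
  L0: [7, 99, 77, 23, 27]
  L1: h(7,99)=(7*31+99)%997=316 h(77,23)=(77*31+23)%997=416 h(27,27)=(27*31+27)%997=864 -> [316, 416, 864]
  L2: h(316,416)=(316*31+416)%997=242 h(864,864)=(864*31+864)%997=729 -> [242, 729]
  L3: h(242,729)=(242*31+729)%997=255 -> [255]
  root = 255 == target 255  ** MATCH **
Candidate C: set leaf[2] = 57 -> leaves = [7, 99, 57, 76, 27]
  L0: [7, 99, 57, 76, 27]
  L1: h(7,99)=(7*31+99)%997=316 h(57,76)=(57*31+76)%997=846 h(27,27)=(27*31+27)%997=864 -> [316, 846, 864]
  L2: h(316,846)=(316*31+846)%997=672 h(864,864)=(864*31+864)%997=729 -> [672, 729]
  L3: h(672,729)=(672*31+729)%997=624 -> [624]
  root = 624 != target 255
Candidate B produces the target root.

Answer: B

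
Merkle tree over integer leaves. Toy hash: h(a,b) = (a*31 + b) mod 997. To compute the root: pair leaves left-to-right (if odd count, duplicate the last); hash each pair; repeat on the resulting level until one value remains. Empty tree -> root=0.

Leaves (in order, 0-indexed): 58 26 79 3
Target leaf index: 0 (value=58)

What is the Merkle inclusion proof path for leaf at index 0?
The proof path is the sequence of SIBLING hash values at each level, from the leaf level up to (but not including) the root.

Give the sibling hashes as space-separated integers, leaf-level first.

Answer: 26 458

Derivation:
L0 (leaves): [58, 26, 79, 3], target index=0
L1: h(58,26)=(58*31+26)%997=827 [pair 0] h(79,3)=(79*31+3)%997=458 [pair 1] -> [827, 458]
  Sibling for proof at L0: 26
L2: h(827,458)=(827*31+458)%997=173 [pair 0] -> [173]
  Sibling for proof at L1: 458
Root: 173
Proof path (sibling hashes from leaf to root): [26, 458]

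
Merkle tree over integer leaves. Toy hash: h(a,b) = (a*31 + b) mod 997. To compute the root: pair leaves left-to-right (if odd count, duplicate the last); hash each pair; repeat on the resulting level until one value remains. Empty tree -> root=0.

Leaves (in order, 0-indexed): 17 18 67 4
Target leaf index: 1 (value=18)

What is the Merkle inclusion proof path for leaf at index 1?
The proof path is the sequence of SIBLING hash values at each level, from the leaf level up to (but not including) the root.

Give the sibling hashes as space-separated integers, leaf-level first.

Answer: 17 87

Derivation:
L0 (leaves): [17, 18, 67, 4], target index=1
L1: h(17,18)=(17*31+18)%997=545 [pair 0] h(67,4)=(67*31+4)%997=87 [pair 1] -> [545, 87]
  Sibling for proof at L0: 17
L2: h(545,87)=(545*31+87)%997=33 [pair 0] -> [33]
  Sibling for proof at L1: 87
Root: 33
Proof path (sibling hashes from leaf to root): [17, 87]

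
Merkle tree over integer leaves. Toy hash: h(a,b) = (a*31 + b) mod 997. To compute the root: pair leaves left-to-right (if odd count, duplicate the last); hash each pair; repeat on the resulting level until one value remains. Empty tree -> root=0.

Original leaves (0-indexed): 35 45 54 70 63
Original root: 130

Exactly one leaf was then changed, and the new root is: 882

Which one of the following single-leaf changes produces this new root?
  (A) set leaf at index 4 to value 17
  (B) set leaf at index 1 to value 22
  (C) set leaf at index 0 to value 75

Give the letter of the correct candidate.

Original leaves: [35, 45, 54, 70, 63]
Target new root: 882
Try each candidate change and compute the resulting root:
Candidate A: set leaf[4] = 17 -> leaves = [35, 45, 54, 70, 17]
  L0: [35, 45, 54, 70, 17]
  L1: h(35,45)=(35*31+45)%997=133 h(54,70)=(54*31+70)%997=747 h(17,17)=(17*31+17)%997=544 -> [133, 747, 544]
  L2: h(133,747)=(133*31+747)%997=882 h(544,544)=(544*31+544)%997=459 -> [882, 459]
  L3: h(882,459)=(882*31+459)%997=882 -> [882]
  root = 882 == target 882  ** MATCH **
Candidate B: set leaf[1] = 22 -> leaves = [35, 22, 54, 70, 63]
  L0: [35, 22, 54, 70, 63]
  L1: h(35,22)=(35*31+22)%997=110 h(54,70)=(54*31+70)%997=747 h(63,63)=(63*31+63)%997=22 -> [110, 747, 22]
  L2: h(110,747)=(110*31+747)%997=169 h(22,22)=(22*31+22)%997=704 -> [169, 704]
  L3: h(169,704)=(169*31+704)%997=958 -> [958]
  root = 958 != target 882
Candidate C: set leaf[0] = 75 -> leaves = [75, 45, 54, 70, 63]
  L0: [75, 45, 54, 70, 63]
  L1: h(75,45)=(75*31+45)%997=376 h(54,70)=(54*31+70)%997=747 h(63,63)=(63*31+63)%997=22 -> [376, 747, 22]
  L2: h(376,747)=(376*31+747)%997=439 h(22,22)=(22*31+22)%997=704 -> [439, 704]
  L3: h(439,704)=(439*31+704)%997=355 -> [355]
  root = 355 != target 882
Candidate A produces the target root.

Answer: A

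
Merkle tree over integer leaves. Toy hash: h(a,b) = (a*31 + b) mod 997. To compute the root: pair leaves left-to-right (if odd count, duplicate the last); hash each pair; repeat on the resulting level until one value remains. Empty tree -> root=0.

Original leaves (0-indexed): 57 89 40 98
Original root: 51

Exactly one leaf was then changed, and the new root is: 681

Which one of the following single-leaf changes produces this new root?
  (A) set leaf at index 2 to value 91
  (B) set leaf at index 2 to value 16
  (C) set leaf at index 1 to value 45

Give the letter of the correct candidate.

Answer: C

Derivation:
Original leaves: [57, 89, 40, 98]
Target new root: 681
Try each candidate change and compute the resulting root:
Candidate A: set leaf[2] = 91 -> leaves = [57, 89, 91, 98]
  L0: [57, 89, 91, 98]
  L1: h(57,89)=(57*31+89)%997=859 h(91,98)=(91*31+98)%997=925 -> [859, 925]
  L2: h(859,925)=(859*31+925)%997=635 -> [635]
  root = 635 != target 681
Candidate B: set leaf[2] = 16 -> leaves = [57, 89, 16, 98]
  L0: [57, 89, 16, 98]
  L1: h(57,89)=(57*31+89)%997=859 h(16,98)=(16*31+98)%997=594 -> [859, 594]
  L2: h(859,594)=(859*31+594)%997=304 -> [304]
  root = 304 != target 681
Candidate C: set leaf[1] = 45 -> leaves = [57, 45, 40, 98]
  L0: [57, 45, 40, 98]
  L1: h(57,45)=(57*31+45)%997=815 h(40,98)=(40*31+98)%997=341 -> [815, 341]
  L2: h(815,341)=(815*31+341)%997=681 -> [681]
  root = 681 == target 681  ** MATCH **
Candidate C produces the target root.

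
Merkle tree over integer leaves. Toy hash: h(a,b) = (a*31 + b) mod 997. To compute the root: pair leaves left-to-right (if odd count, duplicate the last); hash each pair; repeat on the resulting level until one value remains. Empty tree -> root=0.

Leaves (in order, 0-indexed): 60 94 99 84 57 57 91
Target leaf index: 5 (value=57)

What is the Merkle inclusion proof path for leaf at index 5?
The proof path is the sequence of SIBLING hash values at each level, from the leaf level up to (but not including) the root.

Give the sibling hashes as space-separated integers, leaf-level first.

L0 (leaves): [60, 94, 99, 84, 57, 57, 91], target index=5
L1: h(60,94)=(60*31+94)%997=957 [pair 0] h(99,84)=(99*31+84)%997=162 [pair 1] h(57,57)=(57*31+57)%997=827 [pair 2] h(91,91)=(91*31+91)%997=918 [pair 3] -> [957, 162, 827, 918]
  Sibling for proof at L0: 57
L2: h(957,162)=(957*31+162)%997=916 [pair 0] h(827,918)=(827*31+918)%997=633 [pair 1] -> [916, 633]
  Sibling for proof at L1: 918
L3: h(916,633)=(916*31+633)%997=116 [pair 0] -> [116]
  Sibling for proof at L2: 916
Root: 116
Proof path (sibling hashes from leaf to root): [57, 918, 916]

Answer: 57 918 916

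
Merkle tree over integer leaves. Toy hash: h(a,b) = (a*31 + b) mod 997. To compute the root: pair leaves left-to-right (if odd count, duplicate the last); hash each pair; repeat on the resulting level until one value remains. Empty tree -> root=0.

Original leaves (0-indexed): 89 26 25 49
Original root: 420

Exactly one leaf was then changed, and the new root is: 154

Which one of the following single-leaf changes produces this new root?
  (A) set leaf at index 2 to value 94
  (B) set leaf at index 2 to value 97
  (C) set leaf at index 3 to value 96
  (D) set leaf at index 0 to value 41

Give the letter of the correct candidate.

Answer: D

Derivation:
Original leaves: [89, 26, 25, 49]
Target new root: 154
Try each candidate change and compute the resulting root:
Candidate A: set leaf[2] = 94 -> leaves = [89, 26, 94, 49]
  L0: [89, 26, 94, 49]
  L1: h(89,26)=(89*31+26)%997=791 h(94,49)=(94*31+49)%997=969 -> [791, 969]
  L2: h(791,969)=(791*31+969)%997=565 -> [565]
  root = 565 != target 154
Candidate B: set leaf[2] = 97 -> leaves = [89, 26, 97, 49]
  L0: [89, 26, 97, 49]
  L1: h(89,26)=(89*31+26)%997=791 h(97,49)=(97*31+49)%997=65 -> [791, 65]
  L2: h(791,65)=(791*31+65)%997=658 -> [658]
  root = 658 != target 154
Candidate C: set leaf[3] = 96 -> leaves = [89, 26, 25, 96]
  L0: [89, 26, 25, 96]
  L1: h(89,26)=(89*31+26)%997=791 h(25,96)=(25*31+96)%997=871 -> [791, 871]
  L2: h(791,871)=(791*31+871)%997=467 -> [467]
  root = 467 != target 154
Candidate D: set leaf[0] = 41 -> leaves = [41, 26, 25, 49]
  L0: [41, 26, 25, 49]
  L1: h(41,26)=(41*31+26)%997=300 h(25,49)=(25*31+49)%997=824 -> [300, 824]
  L2: h(300,824)=(300*31+824)%997=154 -> [154]
  root = 154 == target 154  ** MATCH **
Candidate D produces the target root.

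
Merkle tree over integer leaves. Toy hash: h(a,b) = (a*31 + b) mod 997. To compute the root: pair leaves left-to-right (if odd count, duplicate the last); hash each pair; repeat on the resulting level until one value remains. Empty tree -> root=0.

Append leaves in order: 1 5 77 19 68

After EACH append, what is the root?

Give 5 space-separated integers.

Answer: 1 36 589 531 351

Derivation:
After append 1 (leaves=[1]):
  L0: [1]
  root=1
After append 5 (leaves=[1, 5]):
  L0: [1, 5]
  L1: h(1,5)=(1*31+5)%997=36 -> [36]
  root=36
After append 77 (leaves=[1, 5, 77]):
  L0: [1, 5, 77]
  L1: h(1,5)=(1*31+5)%997=36 h(77,77)=(77*31+77)%997=470 -> [36, 470]
  L2: h(36,470)=(36*31+470)%997=589 -> [589]
  root=589
After append 19 (leaves=[1, 5, 77, 19]):
  L0: [1, 5, 77, 19]
  L1: h(1,5)=(1*31+5)%997=36 h(77,19)=(77*31+19)%997=412 -> [36, 412]
  L2: h(36,412)=(36*31+412)%997=531 -> [531]
  root=531
After append 68 (leaves=[1, 5, 77, 19, 68]):
  L0: [1, 5, 77, 19, 68]
  L1: h(1,5)=(1*31+5)%997=36 h(77,19)=(77*31+19)%997=412 h(68,68)=(68*31+68)%997=182 -> [36, 412, 182]
  L2: h(36,412)=(36*31+412)%997=531 h(182,182)=(182*31+182)%997=839 -> [531, 839]
  L3: h(531,839)=(531*31+839)%997=351 -> [351]
  root=351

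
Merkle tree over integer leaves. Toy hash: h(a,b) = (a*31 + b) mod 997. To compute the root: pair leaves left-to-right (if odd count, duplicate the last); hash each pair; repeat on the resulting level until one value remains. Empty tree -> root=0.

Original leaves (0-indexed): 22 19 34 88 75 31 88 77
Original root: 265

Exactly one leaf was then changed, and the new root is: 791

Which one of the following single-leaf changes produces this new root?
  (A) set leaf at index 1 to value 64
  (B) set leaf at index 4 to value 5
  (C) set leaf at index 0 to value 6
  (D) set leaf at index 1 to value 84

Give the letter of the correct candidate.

Answer: B

Derivation:
Original leaves: [22, 19, 34, 88, 75, 31, 88, 77]
Target new root: 791
Try each candidate change and compute the resulting root:
Candidate A: set leaf[1] = 64 -> leaves = [22, 64, 34, 88, 75, 31, 88, 77]
  L0: [22, 64, 34, 88, 75, 31, 88, 77]
  L1: h(22,64)=(22*31+64)%997=746 h(34,88)=(34*31+88)%997=145 h(75,31)=(75*31+31)%997=362 h(88,77)=(88*31+77)%997=811 -> [746, 145, 362, 811]
  L2: h(746,145)=(746*31+145)%997=340 h(362,811)=(362*31+811)%997=69 -> [340, 69]
  L3: h(340,69)=(340*31+69)%997=639 -> [639]
  root = 639 != target 791
Candidate B: set leaf[4] = 5 -> leaves = [22, 19, 34, 88, 5, 31, 88, 77]
  L0: [22, 19, 34, 88, 5, 31, 88, 77]
  L1: h(22,19)=(22*31+19)%997=701 h(34,88)=(34*31+88)%997=145 h(5,31)=(5*31+31)%997=186 h(88,77)=(88*31+77)%997=811 -> [701, 145, 186, 811]
  L2: h(701,145)=(701*31+145)%997=939 h(186,811)=(186*31+811)%997=595 -> [939, 595]
  L3: h(939,595)=(939*31+595)%997=791 -> [791]
  root = 791 == target 791  ** MATCH **
Candidate C: set leaf[0] = 6 -> leaves = [6, 19, 34, 88, 75, 31, 88, 77]
  L0: [6, 19, 34, 88, 75, 31, 88, 77]
  L1: h(6,19)=(6*31+19)%997=205 h(34,88)=(34*31+88)%997=145 h(75,31)=(75*31+31)%997=362 h(88,77)=(88*31+77)%997=811 -> [205, 145, 362, 811]
  L2: h(205,145)=(205*31+145)%997=518 h(362,811)=(362*31+811)%997=69 -> [518, 69]
  L3: h(518,69)=(518*31+69)%997=175 -> [175]
  root = 175 != target 791
Candidate D: set leaf[1] = 84 -> leaves = [22, 84, 34, 88, 75, 31, 88, 77]
  L0: [22, 84, 34, 88, 75, 31, 88, 77]
  L1: h(22,84)=(22*31+84)%997=766 h(34,88)=(34*31+88)%997=145 h(75,31)=(75*31+31)%997=362 h(88,77)=(88*31+77)%997=811 -> [766, 145, 362, 811]
  L2: h(766,145)=(766*31+145)%997=960 h(362,811)=(362*31+811)%997=69 -> [960, 69]
  L3: h(960,69)=(960*31+69)%997=916 -> [916]
  root = 916 != target 791
Candidate B produces the target root.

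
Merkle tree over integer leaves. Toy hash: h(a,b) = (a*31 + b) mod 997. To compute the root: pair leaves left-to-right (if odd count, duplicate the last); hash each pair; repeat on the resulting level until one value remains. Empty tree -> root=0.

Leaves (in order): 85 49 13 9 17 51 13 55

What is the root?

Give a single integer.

Answer: 326

Derivation:
L0: [85, 49, 13, 9, 17, 51, 13, 55]
L1: h(85,49)=(85*31+49)%997=690 h(13,9)=(13*31+9)%997=412 h(17,51)=(17*31+51)%997=578 h(13,55)=(13*31+55)%997=458 -> [690, 412, 578, 458]
L2: h(690,412)=(690*31+412)%997=865 h(578,458)=(578*31+458)%997=430 -> [865, 430]
L3: h(865,430)=(865*31+430)%997=326 -> [326]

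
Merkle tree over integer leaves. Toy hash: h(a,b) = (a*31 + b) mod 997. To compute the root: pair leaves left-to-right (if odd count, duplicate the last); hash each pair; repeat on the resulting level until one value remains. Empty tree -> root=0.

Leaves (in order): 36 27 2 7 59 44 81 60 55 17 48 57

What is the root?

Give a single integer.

Answer: 344

Derivation:
L0: [36, 27, 2, 7, 59, 44, 81, 60, 55, 17, 48, 57]
L1: h(36,27)=(36*31+27)%997=146 h(2,7)=(2*31+7)%997=69 h(59,44)=(59*31+44)%997=876 h(81,60)=(81*31+60)%997=577 h(55,17)=(55*31+17)%997=725 h(48,57)=(48*31+57)%997=548 -> [146, 69, 876, 577, 725, 548]
L2: h(146,69)=(146*31+69)%997=607 h(876,577)=(876*31+577)%997=814 h(725,548)=(725*31+548)%997=92 -> [607, 814, 92]
L3: h(607,814)=(607*31+814)%997=688 h(92,92)=(92*31+92)%997=950 -> [688, 950]
L4: h(688,950)=(688*31+950)%997=344 -> [344]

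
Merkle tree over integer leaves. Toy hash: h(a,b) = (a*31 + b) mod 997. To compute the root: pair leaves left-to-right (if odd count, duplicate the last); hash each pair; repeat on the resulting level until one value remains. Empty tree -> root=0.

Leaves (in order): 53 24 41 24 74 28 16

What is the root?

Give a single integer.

Answer: 783

Derivation:
L0: [53, 24, 41, 24, 74, 28, 16]
L1: h(53,24)=(53*31+24)%997=670 h(41,24)=(41*31+24)%997=298 h(74,28)=(74*31+28)%997=328 h(16,16)=(16*31+16)%997=512 -> [670, 298, 328, 512]
L2: h(670,298)=(670*31+298)%997=131 h(328,512)=(328*31+512)%997=710 -> [131, 710]
L3: h(131,710)=(131*31+710)%997=783 -> [783]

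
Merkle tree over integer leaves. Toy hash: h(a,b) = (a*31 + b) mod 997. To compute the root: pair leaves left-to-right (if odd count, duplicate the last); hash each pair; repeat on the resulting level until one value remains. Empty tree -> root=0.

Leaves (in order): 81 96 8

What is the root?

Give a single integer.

L0: [81, 96, 8]
L1: h(81,96)=(81*31+96)%997=613 h(8,8)=(8*31+8)%997=256 -> [613, 256]
L2: h(613,256)=(613*31+256)%997=316 -> [316]

Answer: 316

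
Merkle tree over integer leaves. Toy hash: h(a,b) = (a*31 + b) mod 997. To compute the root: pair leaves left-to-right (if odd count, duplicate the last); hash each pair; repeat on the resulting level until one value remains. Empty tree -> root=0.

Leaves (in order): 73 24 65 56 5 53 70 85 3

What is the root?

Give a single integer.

Answer: 451

Derivation:
L0: [73, 24, 65, 56, 5, 53, 70, 85, 3]
L1: h(73,24)=(73*31+24)%997=293 h(65,56)=(65*31+56)%997=77 h(5,53)=(5*31+53)%997=208 h(70,85)=(70*31+85)%997=261 h(3,3)=(3*31+3)%997=96 -> [293, 77, 208, 261, 96]
L2: h(293,77)=(293*31+77)%997=187 h(208,261)=(208*31+261)%997=727 h(96,96)=(96*31+96)%997=81 -> [187, 727, 81]
L3: h(187,727)=(187*31+727)%997=542 h(81,81)=(81*31+81)%997=598 -> [542, 598]
L4: h(542,598)=(542*31+598)%997=451 -> [451]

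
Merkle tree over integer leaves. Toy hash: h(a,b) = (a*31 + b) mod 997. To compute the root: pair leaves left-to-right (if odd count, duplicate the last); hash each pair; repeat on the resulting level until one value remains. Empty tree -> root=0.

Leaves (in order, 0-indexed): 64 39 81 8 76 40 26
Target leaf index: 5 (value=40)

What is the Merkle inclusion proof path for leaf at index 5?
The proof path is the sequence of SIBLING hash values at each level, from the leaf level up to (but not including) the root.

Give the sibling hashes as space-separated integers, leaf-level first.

L0 (leaves): [64, 39, 81, 8, 76, 40, 26], target index=5
L1: h(64,39)=(64*31+39)%997=29 [pair 0] h(81,8)=(81*31+8)%997=525 [pair 1] h(76,40)=(76*31+40)%997=402 [pair 2] h(26,26)=(26*31+26)%997=832 [pair 3] -> [29, 525, 402, 832]
  Sibling for proof at L0: 76
L2: h(29,525)=(29*31+525)%997=427 [pair 0] h(402,832)=(402*31+832)%997=333 [pair 1] -> [427, 333]
  Sibling for proof at L1: 832
L3: h(427,333)=(427*31+333)%997=609 [pair 0] -> [609]
  Sibling for proof at L2: 427
Root: 609
Proof path (sibling hashes from leaf to root): [76, 832, 427]

Answer: 76 832 427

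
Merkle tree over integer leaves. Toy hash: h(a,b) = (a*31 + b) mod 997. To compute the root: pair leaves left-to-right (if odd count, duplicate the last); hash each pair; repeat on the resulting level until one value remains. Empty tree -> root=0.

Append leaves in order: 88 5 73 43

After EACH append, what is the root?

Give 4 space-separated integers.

Answer: 88 739 320 290

Derivation:
After append 88 (leaves=[88]):
  L0: [88]
  root=88
After append 5 (leaves=[88, 5]):
  L0: [88, 5]
  L1: h(88,5)=(88*31+5)%997=739 -> [739]
  root=739
After append 73 (leaves=[88, 5, 73]):
  L0: [88, 5, 73]
  L1: h(88,5)=(88*31+5)%997=739 h(73,73)=(73*31+73)%997=342 -> [739, 342]
  L2: h(739,342)=(739*31+342)%997=320 -> [320]
  root=320
After append 43 (leaves=[88, 5, 73, 43]):
  L0: [88, 5, 73, 43]
  L1: h(88,5)=(88*31+5)%997=739 h(73,43)=(73*31+43)%997=312 -> [739, 312]
  L2: h(739,312)=(739*31+312)%997=290 -> [290]
  root=290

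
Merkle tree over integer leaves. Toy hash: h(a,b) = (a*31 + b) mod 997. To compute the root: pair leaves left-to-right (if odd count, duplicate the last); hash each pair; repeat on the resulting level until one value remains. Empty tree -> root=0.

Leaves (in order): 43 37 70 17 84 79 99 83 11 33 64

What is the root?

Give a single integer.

Answer: 494

Derivation:
L0: [43, 37, 70, 17, 84, 79, 99, 83, 11, 33, 64]
L1: h(43,37)=(43*31+37)%997=373 h(70,17)=(70*31+17)%997=193 h(84,79)=(84*31+79)%997=689 h(99,83)=(99*31+83)%997=161 h(11,33)=(11*31+33)%997=374 h(64,64)=(64*31+64)%997=54 -> [373, 193, 689, 161, 374, 54]
L2: h(373,193)=(373*31+193)%997=789 h(689,161)=(689*31+161)%997=583 h(374,54)=(374*31+54)%997=681 -> [789, 583, 681]
L3: h(789,583)=(789*31+583)%997=117 h(681,681)=(681*31+681)%997=855 -> [117, 855]
L4: h(117,855)=(117*31+855)%997=494 -> [494]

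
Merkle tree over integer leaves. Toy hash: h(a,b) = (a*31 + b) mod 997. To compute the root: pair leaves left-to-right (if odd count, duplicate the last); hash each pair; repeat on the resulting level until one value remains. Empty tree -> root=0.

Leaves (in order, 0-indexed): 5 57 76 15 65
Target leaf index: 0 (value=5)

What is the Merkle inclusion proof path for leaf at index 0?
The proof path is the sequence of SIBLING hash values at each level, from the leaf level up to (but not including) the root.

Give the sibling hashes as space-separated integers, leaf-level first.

L0 (leaves): [5, 57, 76, 15, 65], target index=0
L1: h(5,57)=(5*31+57)%997=212 [pair 0] h(76,15)=(76*31+15)%997=377 [pair 1] h(65,65)=(65*31+65)%997=86 [pair 2] -> [212, 377, 86]
  Sibling for proof at L0: 57
L2: h(212,377)=(212*31+377)%997=967 [pair 0] h(86,86)=(86*31+86)%997=758 [pair 1] -> [967, 758]
  Sibling for proof at L1: 377
L3: h(967,758)=(967*31+758)%997=825 [pair 0] -> [825]
  Sibling for proof at L2: 758
Root: 825
Proof path (sibling hashes from leaf to root): [57, 377, 758]

Answer: 57 377 758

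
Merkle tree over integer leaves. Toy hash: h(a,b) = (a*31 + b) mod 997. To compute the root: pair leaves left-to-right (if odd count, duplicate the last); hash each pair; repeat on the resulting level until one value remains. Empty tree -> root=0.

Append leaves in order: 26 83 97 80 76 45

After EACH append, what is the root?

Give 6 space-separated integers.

After append 26 (leaves=[26]):
  L0: [26]
  root=26
After append 83 (leaves=[26, 83]):
  L0: [26, 83]
  L1: h(26,83)=(26*31+83)%997=889 -> [889]
  root=889
After append 97 (leaves=[26, 83, 97]):
  L0: [26, 83, 97]
  L1: h(26,83)=(26*31+83)%997=889 h(97,97)=(97*31+97)%997=113 -> [889, 113]
  L2: h(889,113)=(889*31+113)%997=753 -> [753]
  root=753
After append 80 (leaves=[26, 83, 97, 80]):
  L0: [26, 83, 97, 80]
  L1: h(26,83)=(26*31+83)%997=889 h(97,80)=(97*31+80)%997=96 -> [889, 96]
  L2: h(889,96)=(889*31+96)%997=736 -> [736]
  root=736
After append 76 (leaves=[26, 83, 97, 80, 76]):
  L0: [26, 83, 97, 80, 76]
  L1: h(26,83)=(26*31+83)%997=889 h(97,80)=(97*31+80)%997=96 h(76,76)=(76*31+76)%997=438 -> [889, 96, 438]
  L2: h(889,96)=(889*31+96)%997=736 h(438,438)=(438*31+438)%997=58 -> [736, 58]
  L3: h(736,58)=(736*31+58)%997=940 -> [940]
  root=940
After append 45 (leaves=[26, 83, 97, 80, 76, 45]):
  L0: [26, 83, 97, 80, 76, 45]
  L1: h(26,83)=(26*31+83)%997=889 h(97,80)=(97*31+80)%997=96 h(76,45)=(76*31+45)%997=407 -> [889, 96, 407]
  L2: h(889,96)=(889*31+96)%997=736 h(407,407)=(407*31+407)%997=63 -> [736, 63]
  L3: h(736,63)=(736*31+63)%997=945 -> [945]
  root=945

Answer: 26 889 753 736 940 945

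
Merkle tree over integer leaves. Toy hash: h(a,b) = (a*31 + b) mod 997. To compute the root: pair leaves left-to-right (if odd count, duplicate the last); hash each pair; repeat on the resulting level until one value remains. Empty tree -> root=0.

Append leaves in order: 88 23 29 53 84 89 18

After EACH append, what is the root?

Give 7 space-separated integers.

After append 88 (leaves=[88]):
  L0: [88]
  root=88
After append 23 (leaves=[88, 23]):
  L0: [88, 23]
  L1: h(88,23)=(88*31+23)%997=757 -> [757]
  root=757
After append 29 (leaves=[88, 23, 29]):
  L0: [88, 23, 29]
  L1: h(88,23)=(88*31+23)%997=757 h(29,29)=(29*31+29)%997=928 -> [757, 928]
  L2: h(757,928)=(757*31+928)%997=467 -> [467]
  root=467
After append 53 (leaves=[88, 23, 29, 53]):
  L0: [88, 23, 29, 53]
  L1: h(88,23)=(88*31+23)%997=757 h(29,53)=(29*31+53)%997=952 -> [757, 952]
  L2: h(757,952)=(757*31+952)%997=491 -> [491]
  root=491
After append 84 (leaves=[88, 23, 29, 53, 84]):
  L0: [88, 23, 29, 53, 84]
  L1: h(88,23)=(88*31+23)%997=757 h(29,53)=(29*31+53)%997=952 h(84,84)=(84*31+84)%997=694 -> [757, 952, 694]
  L2: h(757,952)=(757*31+952)%997=491 h(694,694)=(694*31+694)%997=274 -> [491, 274]
  L3: h(491,274)=(491*31+274)%997=540 -> [540]
  root=540
After append 89 (leaves=[88, 23, 29, 53, 84, 89]):
  L0: [88, 23, 29, 53, 84, 89]
  L1: h(88,23)=(88*31+23)%997=757 h(29,53)=(29*31+53)%997=952 h(84,89)=(84*31+89)%997=699 -> [757, 952, 699]
  L2: h(757,952)=(757*31+952)%997=491 h(699,699)=(699*31+699)%997=434 -> [491, 434]
  L3: h(491,434)=(491*31+434)%997=700 -> [700]
  root=700
After append 18 (leaves=[88, 23, 29, 53, 84, 89, 18]):
  L0: [88, 23, 29, 53, 84, 89, 18]
  L1: h(88,23)=(88*31+23)%997=757 h(29,53)=(29*31+53)%997=952 h(84,89)=(84*31+89)%997=699 h(18,18)=(18*31+18)%997=576 -> [757, 952, 699, 576]
  L2: h(757,952)=(757*31+952)%997=491 h(699,576)=(699*31+576)%997=311 -> [491, 311]
  L3: h(491,311)=(491*31+311)%997=577 -> [577]
  root=577

Answer: 88 757 467 491 540 700 577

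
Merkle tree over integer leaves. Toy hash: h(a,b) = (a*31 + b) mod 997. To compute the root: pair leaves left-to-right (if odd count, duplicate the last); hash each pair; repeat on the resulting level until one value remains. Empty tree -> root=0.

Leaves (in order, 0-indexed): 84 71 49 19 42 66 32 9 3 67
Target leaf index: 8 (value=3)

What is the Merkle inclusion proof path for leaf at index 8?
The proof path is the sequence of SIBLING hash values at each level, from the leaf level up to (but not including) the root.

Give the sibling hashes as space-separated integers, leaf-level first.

L0 (leaves): [84, 71, 49, 19, 42, 66, 32, 9, 3, 67], target index=8
L1: h(84,71)=(84*31+71)%997=681 [pair 0] h(49,19)=(49*31+19)%997=541 [pair 1] h(42,66)=(42*31+66)%997=371 [pair 2] h(32,9)=(32*31+9)%997=4 [pair 3] h(3,67)=(3*31+67)%997=160 [pair 4] -> [681, 541, 371, 4, 160]
  Sibling for proof at L0: 67
L2: h(681,541)=(681*31+541)%997=715 [pair 0] h(371,4)=(371*31+4)%997=538 [pair 1] h(160,160)=(160*31+160)%997=135 [pair 2] -> [715, 538, 135]
  Sibling for proof at L1: 160
L3: h(715,538)=(715*31+538)%997=769 [pair 0] h(135,135)=(135*31+135)%997=332 [pair 1] -> [769, 332]
  Sibling for proof at L2: 135
L4: h(769,332)=(769*31+332)%997=243 [pair 0] -> [243]
  Sibling for proof at L3: 769
Root: 243
Proof path (sibling hashes from leaf to root): [67, 160, 135, 769]

Answer: 67 160 135 769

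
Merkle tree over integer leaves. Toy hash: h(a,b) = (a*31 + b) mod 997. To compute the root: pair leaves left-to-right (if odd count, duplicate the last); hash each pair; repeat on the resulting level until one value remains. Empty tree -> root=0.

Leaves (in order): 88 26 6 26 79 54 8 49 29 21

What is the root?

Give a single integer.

Answer: 402

Derivation:
L0: [88, 26, 6, 26, 79, 54, 8, 49, 29, 21]
L1: h(88,26)=(88*31+26)%997=760 h(6,26)=(6*31+26)%997=212 h(79,54)=(79*31+54)%997=509 h(8,49)=(8*31+49)%997=297 h(29,21)=(29*31+21)%997=920 -> [760, 212, 509, 297, 920]
L2: h(760,212)=(760*31+212)%997=841 h(509,297)=(509*31+297)%997=124 h(920,920)=(920*31+920)%997=527 -> [841, 124, 527]
L3: h(841,124)=(841*31+124)%997=273 h(527,527)=(527*31+527)%997=912 -> [273, 912]
L4: h(273,912)=(273*31+912)%997=402 -> [402]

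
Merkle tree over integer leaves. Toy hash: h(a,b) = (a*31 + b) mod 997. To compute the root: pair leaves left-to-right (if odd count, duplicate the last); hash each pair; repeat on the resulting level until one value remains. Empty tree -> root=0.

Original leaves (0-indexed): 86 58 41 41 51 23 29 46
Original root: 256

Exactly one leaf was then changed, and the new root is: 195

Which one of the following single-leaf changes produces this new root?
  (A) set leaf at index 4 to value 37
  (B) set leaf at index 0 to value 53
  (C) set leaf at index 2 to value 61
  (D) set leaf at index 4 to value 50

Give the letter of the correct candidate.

Answer: B

Derivation:
Original leaves: [86, 58, 41, 41, 51, 23, 29, 46]
Target new root: 195
Try each candidate change and compute the resulting root:
Candidate A: set leaf[4] = 37 -> leaves = [86, 58, 41, 41, 37, 23, 29, 46]
  L0: [86, 58, 41, 41, 37, 23, 29, 46]
  L1: h(86,58)=(86*31+58)%997=730 h(41,41)=(41*31+41)%997=315 h(37,23)=(37*31+23)%997=173 h(29,46)=(29*31+46)%997=945 -> [730, 315, 173, 945]
  L2: h(730,315)=(730*31+315)%997=14 h(173,945)=(173*31+945)%997=326 -> [14, 326]
  L3: h(14,326)=(14*31+326)%997=760 -> [760]
  root = 760 != target 195
Candidate B: set leaf[0] = 53 -> leaves = [53, 58, 41, 41, 51, 23, 29, 46]
  L0: [53, 58, 41, 41, 51, 23, 29, 46]
  L1: h(53,58)=(53*31+58)%997=704 h(41,41)=(41*31+41)%997=315 h(51,23)=(51*31+23)%997=607 h(29,46)=(29*31+46)%997=945 -> [704, 315, 607, 945]
  L2: h(704,315)=(704*31+315)%997=205 h(607,945)=(607*31+945)%997=819 -> [205, 819]
  L3: h(205,819)=(205*31+819)%997=195 -> [195]
  root = 195 == target 195  ** MATCH **
Candidate C: set leaf[2] = 61 -> leaves = [86, 58, 61, 41, 51, 23, 29, 46]
  L0: [86, 58, 61, 41, 51, 23, 29, 46]
  L1: h(86,58)=(86*31+58)%997=730 h(61,41)=(61*31+41)%997=935 h(51,23)=(51*31+23)%997=607 h(29,46)=(29*31+46)%997=945 -> [730, 935, 607, 945]
  L2: h(730,935)=(730*31+935)%997=634 h(607,945)=(607*31+945)%997=819 -> [634, 819]
  L3: h(634,819)=(634*31+819)%997=533 -> [533]
  root = 533 != target 195
Candidate D: set leaf[4] = 50 -> leaves = [86, 58, 41, 41, 50, 23, 29, 46]
  L0: [86, 58, 41, 41, 50, 23, 29, 46]
  L1: h(86,58)=(86*31+58)%997=730 h(41,41)=(41*31+41)%997=315 h(50,23)=(50*31+23)%997=576 h(29,46)=(29*31+46)%997=945 -> [730, 315, 576, 945]
  L2: h(730,315)=(730*31+315)%997=14 h(576,945)=(576*31+945)%997=855 -> [14, 855]
  L3: h(14,855)=(14*31+855)%997=292 -> [292]
  root = 292 != target 195
Candidate B produces the target root.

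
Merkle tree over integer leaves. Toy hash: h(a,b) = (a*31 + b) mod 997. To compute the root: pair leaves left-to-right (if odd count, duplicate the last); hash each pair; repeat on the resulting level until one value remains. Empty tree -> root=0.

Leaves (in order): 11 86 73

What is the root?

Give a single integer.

L0: [11, 86, 73]
L1: h(11,86)=(11*31+86)%997=427 h(73,73)=(73*31+73)%997=342 -> [427, 342]
L2: h(427,342)=(427*31+342)%997=618 -> [618]

Answer: 618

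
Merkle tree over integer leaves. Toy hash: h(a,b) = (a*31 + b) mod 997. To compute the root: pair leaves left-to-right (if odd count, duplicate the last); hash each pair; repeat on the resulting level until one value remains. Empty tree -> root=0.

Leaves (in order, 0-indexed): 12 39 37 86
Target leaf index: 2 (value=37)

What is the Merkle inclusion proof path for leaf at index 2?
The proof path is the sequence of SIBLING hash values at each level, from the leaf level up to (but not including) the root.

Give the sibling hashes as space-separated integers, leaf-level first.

Answer: 86 411

Derivation:
L0 (leaves): [12, 39, 37, 86], target index=2
L1: h(12,39)=(12*31+39)%997=411 [pair 0] h(37,86)=(37*31+86)%997=236 [pair 1] -> [411, 236]
  Sibling for proof at L0: 86
L2: h(411,236)=(411*31+236)%997=16 [pair 0] -> [16]
  Sibling for proof at L1: 411
Root: 16
Proof path (sibling hashes from leaf to root): [86, 411]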